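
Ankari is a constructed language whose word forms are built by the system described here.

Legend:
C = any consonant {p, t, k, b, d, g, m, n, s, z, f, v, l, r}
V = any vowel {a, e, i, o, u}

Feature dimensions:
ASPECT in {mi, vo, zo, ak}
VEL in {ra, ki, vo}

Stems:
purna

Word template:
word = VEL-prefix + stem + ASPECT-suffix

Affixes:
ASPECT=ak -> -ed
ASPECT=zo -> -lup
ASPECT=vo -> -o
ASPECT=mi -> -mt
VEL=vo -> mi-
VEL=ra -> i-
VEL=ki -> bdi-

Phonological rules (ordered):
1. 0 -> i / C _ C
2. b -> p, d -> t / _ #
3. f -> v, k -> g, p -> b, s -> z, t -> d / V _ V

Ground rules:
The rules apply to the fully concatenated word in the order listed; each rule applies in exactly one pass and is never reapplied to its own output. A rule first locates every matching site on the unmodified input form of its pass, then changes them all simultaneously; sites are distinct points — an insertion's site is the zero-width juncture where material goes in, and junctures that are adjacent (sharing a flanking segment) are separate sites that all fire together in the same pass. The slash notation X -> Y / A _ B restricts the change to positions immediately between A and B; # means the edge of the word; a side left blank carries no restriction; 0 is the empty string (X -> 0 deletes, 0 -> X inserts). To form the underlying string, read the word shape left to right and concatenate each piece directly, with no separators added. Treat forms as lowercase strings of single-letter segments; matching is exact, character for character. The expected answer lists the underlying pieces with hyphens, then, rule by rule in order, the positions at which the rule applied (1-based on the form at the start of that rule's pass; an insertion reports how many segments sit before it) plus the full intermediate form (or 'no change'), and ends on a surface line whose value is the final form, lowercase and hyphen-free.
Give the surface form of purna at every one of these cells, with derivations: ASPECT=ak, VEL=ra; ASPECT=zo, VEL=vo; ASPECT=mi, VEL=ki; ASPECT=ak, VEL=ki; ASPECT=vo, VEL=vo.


cell ASPECT=ak, VEL=ra:
underlying: i-purna-ed
1. 0 -> i / C _ C: inserts after position(s) 4: ipurinaed
2. b -> p, d -> t / _ #: fires at position(s) 9: ipurinaet
3. f -> v, k -> g, p -> b, s -> z, t -> d / V _ V: fires at position(s) 2: iburinaet
surface: iburinaet

cell ASPECT=zo, VEL=vo:
underlying: mi-purna-lup
1. 0 -> i / C _ C: inserts after position(s) 5: mipurinalup
2. b -> p, d -> t / _ #: no change
3. f -> v, k -> g, p -> b, s -> z, t -> d / V _ V: fires at position(s) 3: miburinalup
surface: miburinalup

cell ASPECT=mi, VEL=ki:
underlying: bdi-purna-mt
1. 0 -> i / C _ C: inserts after position(s) 1, 6, 9: bidipurinamit
2. b -> p, d -> t / _ #: no change
3. f -> v, k -> g, p -> b, s -> z, t -> d / V _ V: fires at position(s) 5: bidiburinamit
surface: bidiburinamit

cell ASPECT=ak, VEL=ki:
underlying: bdi-purna-ed
1. 0 -> i / C _ C: inserts after position(s) 1, 6: bidipurinaed
2. b -> p, d -> t / _ #: fires at position(s) 12: bidipurinaet
3. f -> v, k -> g, p -> b, s -> z, t -> d / V _ V: fires at position(s) 5: bidiburinaet
surface: bidiburinaet

cell ASPECT=vo, VEL=vo:
underlying: mi-purna-o
1. 0 -> i / C _ C: inserts after position(s) 5: mipurinao
2. b -> p, d -> t / _ #: no change
3. f -> v, k -> g, p -> b, s -> z, t -> d / V _ V: fires at position(s) 3: miburinao
surface: miburinao


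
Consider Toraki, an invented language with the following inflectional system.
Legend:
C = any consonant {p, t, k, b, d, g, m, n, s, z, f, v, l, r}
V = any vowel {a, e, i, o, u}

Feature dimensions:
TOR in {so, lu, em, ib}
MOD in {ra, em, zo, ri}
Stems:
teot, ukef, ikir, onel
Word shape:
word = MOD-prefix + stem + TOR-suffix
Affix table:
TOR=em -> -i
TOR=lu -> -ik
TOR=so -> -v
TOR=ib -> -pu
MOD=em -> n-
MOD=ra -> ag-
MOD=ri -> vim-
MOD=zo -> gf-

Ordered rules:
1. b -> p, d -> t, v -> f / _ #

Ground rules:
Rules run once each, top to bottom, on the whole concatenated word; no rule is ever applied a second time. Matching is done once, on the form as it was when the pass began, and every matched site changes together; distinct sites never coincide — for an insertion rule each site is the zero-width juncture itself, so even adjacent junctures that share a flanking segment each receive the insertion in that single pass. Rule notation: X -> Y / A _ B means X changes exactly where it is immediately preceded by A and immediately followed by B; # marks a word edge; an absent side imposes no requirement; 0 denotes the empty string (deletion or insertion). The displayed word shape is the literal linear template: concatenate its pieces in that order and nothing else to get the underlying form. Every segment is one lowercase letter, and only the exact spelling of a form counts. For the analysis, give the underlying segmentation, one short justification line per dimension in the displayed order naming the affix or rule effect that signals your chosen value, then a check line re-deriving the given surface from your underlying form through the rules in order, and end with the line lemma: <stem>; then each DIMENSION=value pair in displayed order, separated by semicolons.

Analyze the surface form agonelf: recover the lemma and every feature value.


underlying: ag-onel-v
TOR=so - signalled by the affix -v
MOD=ra - signalled by the affix ag-
check: agonelv -> agonelf
lemma: onel; TOR=so; MOD=ra


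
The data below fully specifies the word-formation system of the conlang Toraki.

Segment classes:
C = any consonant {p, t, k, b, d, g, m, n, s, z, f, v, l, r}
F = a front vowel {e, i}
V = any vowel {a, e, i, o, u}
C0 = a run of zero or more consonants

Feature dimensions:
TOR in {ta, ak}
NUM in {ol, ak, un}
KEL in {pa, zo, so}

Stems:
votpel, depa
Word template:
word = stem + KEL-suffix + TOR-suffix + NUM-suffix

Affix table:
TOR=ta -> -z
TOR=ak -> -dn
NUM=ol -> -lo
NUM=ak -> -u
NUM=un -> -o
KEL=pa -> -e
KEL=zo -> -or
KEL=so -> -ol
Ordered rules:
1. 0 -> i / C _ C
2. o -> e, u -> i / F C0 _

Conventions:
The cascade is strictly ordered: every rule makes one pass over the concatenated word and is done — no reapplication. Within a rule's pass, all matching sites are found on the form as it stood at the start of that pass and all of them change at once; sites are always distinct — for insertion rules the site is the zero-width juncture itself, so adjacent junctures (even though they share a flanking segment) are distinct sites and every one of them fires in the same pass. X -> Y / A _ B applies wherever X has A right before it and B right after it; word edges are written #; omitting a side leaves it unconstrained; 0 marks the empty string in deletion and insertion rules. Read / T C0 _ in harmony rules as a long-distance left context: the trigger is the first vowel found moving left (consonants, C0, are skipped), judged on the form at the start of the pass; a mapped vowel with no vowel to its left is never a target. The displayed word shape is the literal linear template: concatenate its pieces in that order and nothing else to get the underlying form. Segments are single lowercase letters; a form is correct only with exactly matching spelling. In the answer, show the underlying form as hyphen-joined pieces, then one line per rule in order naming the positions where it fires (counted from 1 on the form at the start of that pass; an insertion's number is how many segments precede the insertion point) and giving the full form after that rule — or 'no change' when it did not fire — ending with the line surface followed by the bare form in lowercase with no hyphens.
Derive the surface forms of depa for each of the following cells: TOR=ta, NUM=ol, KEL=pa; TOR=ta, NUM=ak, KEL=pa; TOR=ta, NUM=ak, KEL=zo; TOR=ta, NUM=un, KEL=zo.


cell TOR=ta, NUM=ol, KEL=pa:
underlying: depa-e-z-lo
1. 0 -> i / C _ C: inserts after position(s) 6: depaezilo
2. o -> e, u -> i / F C0 _: fires at position(s) 9: depaezile
surface: depaezile

cell TOR=ta, NUM=ak, KEL=pa:
underlying: depa-e-z-u
1. 0 -> i / C _ C: no change
2. o -> e, u -> i / F C0 _: fires at position(s) 7: depaezi
surface: depaezi

cell TOR=ta, NUM=ak, KEL=zo:
underlying: depa-or-z-u
1. 0 -> i / C _ C: inserts after position(s) 6: depaorizu
2. o -> e, u -> i / F C0 _: fires at position(s) 9: depaorizi
surface: depaorizi

cell TOR=ta, NUM=un, KEL=zo:
underlying: depa-or-z-o
1. 0 -> i / C _ C: inserts after position(s) 6: depaorizo
2. o -> e, u -> i / F C0 _: fires at position(s) 9: depaorize
surface: depaorize


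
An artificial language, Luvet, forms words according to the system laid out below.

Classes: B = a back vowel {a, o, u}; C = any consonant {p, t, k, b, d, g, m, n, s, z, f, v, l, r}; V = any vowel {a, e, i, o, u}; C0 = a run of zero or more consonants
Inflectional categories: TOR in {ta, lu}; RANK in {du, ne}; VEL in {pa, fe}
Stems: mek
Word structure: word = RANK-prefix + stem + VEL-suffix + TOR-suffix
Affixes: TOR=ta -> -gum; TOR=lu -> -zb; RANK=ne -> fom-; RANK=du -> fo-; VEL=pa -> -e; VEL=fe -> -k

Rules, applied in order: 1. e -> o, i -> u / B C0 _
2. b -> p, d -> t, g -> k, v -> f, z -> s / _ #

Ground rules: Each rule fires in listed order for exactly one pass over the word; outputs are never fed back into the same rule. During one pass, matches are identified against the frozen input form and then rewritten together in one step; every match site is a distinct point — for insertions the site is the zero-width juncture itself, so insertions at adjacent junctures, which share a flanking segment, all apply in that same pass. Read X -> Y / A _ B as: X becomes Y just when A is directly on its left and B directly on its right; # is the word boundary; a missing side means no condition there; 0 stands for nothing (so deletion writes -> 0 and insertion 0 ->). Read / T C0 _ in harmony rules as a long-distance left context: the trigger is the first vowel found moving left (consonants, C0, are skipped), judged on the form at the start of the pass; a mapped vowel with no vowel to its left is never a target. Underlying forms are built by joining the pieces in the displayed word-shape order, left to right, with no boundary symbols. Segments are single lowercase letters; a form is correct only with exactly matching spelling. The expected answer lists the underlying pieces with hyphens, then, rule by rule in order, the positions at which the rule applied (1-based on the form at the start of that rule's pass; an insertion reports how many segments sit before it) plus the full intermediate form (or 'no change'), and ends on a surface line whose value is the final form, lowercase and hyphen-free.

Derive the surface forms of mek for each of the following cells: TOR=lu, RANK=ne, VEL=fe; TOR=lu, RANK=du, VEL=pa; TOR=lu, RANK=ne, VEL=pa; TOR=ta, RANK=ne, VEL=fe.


cell TOR=lu, RANK=ne, VEL=fe:
underlying: fom-mek-k-zb
1. e -> o, i -> u / B C0 _: fires at position(s) 5: fommokkzb
2. b -> p, d -> t, g -> k, v -> f, z -> s / _ #: fires at position(s) 9: fommokkzp
surface: fommokkzp

cell TOR=lu, RANK=du, VEL=pa:
underlying: fo-mek-e-zb
1. e -> o, i -> u / B C0 _: fires at position(s) 4: fomokezb
2. b -> p, d -> t, g -> k, v -> f, z -> s / _ #: fires at position(s) 8: fomokezp
surface: fomokezp

cell TOR=lu, RANK=ne, VEL=pa:
underlying: fom-mek-e-zb
1. e -> o, i -> u / B C0 _: fires at position(s) 5: fommokezb
2. b -> p, d -> t, g -> k, v -> f, z -> s / _ #: fires at position(s) 9: fommokezp
surface: fommokezp

cell TOR=ta, RANK=ne, VEL=fe:
underlying: fom-mek-k-gum
1. e -> o, i -> u / B C0 _: fires at position(s) 5: fommokkgum
2. b -> p, d -> t, g -> k, v -> f, z -> s / _ #: no change
surface: fommokkgum


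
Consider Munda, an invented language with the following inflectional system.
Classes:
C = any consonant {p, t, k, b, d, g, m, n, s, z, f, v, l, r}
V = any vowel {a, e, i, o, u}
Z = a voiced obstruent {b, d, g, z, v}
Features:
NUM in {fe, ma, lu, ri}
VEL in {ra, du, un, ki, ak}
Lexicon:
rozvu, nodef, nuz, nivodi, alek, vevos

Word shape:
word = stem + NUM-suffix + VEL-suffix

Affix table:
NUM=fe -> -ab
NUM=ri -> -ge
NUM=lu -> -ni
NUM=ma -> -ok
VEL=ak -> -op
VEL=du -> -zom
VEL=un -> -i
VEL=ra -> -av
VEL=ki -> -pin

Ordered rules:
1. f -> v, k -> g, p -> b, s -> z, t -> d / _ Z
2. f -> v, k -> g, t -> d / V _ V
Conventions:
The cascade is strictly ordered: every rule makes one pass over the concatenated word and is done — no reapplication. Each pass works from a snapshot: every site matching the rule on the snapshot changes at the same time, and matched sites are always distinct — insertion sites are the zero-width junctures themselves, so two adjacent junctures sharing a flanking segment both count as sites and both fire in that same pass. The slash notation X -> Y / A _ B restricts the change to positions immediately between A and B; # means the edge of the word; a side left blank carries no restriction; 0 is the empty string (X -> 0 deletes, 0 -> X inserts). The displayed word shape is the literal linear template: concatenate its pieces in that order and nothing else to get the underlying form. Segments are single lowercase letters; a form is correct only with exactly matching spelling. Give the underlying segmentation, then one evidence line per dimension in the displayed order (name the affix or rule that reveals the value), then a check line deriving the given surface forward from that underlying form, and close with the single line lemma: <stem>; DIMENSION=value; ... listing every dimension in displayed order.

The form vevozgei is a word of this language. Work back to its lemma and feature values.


underlying: vevos-ge-i
NUM=ri - signalled by the affix -ge
VEL=un - signalled by the affix -i
check: vevosgei -> vevozgei -> vevozgei
lemma: vevos; NUM=ri; VEL=un


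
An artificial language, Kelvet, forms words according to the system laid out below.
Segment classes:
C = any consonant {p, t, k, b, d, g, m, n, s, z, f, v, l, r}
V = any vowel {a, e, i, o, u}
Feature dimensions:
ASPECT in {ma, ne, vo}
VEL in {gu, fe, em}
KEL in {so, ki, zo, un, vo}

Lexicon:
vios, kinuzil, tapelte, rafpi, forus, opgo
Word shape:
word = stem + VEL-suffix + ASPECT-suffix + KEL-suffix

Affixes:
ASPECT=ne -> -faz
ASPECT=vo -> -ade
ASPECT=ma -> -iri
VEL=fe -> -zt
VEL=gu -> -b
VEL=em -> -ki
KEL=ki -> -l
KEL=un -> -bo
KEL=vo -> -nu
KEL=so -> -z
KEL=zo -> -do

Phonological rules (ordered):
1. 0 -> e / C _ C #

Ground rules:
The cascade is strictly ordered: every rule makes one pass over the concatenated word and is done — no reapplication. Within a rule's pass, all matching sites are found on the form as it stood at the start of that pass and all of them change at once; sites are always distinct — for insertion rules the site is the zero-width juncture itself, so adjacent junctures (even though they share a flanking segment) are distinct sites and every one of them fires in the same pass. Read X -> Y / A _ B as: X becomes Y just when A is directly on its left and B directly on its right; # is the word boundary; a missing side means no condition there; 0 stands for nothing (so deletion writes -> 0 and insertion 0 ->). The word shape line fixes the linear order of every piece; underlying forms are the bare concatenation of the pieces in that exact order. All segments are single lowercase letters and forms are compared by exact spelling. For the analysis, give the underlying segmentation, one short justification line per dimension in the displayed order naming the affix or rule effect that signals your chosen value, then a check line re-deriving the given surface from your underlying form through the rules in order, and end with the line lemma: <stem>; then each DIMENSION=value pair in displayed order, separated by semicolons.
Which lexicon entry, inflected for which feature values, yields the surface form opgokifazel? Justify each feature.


underlying: opgo-ki-faz-l
ASPECT=ne - signalled by the affix -faz
VEL=em - signalled by the affix -ki
KEL=ki - signalled by the affix -l
check: opgokifazl -> opgokifazel
lemma: opgo; ASPECT=ne; VEL=em; KEL=ki


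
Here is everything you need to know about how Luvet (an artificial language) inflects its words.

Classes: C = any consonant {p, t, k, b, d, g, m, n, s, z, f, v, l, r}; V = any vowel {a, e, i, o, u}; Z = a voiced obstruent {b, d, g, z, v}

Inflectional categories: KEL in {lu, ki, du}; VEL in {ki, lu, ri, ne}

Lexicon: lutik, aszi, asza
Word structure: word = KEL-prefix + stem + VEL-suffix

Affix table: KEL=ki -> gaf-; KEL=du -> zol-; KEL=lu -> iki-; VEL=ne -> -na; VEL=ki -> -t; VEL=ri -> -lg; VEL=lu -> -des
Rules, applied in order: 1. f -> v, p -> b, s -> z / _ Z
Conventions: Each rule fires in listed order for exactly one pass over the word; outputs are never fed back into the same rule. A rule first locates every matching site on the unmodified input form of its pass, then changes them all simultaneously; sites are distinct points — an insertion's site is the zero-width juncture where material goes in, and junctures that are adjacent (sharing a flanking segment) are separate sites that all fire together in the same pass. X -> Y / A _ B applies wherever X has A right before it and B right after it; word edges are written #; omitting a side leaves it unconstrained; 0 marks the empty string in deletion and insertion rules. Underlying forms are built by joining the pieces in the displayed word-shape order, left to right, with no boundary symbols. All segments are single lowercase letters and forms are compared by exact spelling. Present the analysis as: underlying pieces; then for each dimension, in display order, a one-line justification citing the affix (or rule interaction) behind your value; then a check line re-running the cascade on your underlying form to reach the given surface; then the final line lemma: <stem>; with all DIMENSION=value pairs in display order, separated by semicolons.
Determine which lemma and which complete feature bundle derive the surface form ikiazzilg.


underlying: iki-aszi-lg
KEL=lu - signalled by the affix iki-
VEL=ri - signalled by the affix -lg
check: ikiaszilg -> ikiazzilg
lemma: aszi; KEL=lu; VEL=ri


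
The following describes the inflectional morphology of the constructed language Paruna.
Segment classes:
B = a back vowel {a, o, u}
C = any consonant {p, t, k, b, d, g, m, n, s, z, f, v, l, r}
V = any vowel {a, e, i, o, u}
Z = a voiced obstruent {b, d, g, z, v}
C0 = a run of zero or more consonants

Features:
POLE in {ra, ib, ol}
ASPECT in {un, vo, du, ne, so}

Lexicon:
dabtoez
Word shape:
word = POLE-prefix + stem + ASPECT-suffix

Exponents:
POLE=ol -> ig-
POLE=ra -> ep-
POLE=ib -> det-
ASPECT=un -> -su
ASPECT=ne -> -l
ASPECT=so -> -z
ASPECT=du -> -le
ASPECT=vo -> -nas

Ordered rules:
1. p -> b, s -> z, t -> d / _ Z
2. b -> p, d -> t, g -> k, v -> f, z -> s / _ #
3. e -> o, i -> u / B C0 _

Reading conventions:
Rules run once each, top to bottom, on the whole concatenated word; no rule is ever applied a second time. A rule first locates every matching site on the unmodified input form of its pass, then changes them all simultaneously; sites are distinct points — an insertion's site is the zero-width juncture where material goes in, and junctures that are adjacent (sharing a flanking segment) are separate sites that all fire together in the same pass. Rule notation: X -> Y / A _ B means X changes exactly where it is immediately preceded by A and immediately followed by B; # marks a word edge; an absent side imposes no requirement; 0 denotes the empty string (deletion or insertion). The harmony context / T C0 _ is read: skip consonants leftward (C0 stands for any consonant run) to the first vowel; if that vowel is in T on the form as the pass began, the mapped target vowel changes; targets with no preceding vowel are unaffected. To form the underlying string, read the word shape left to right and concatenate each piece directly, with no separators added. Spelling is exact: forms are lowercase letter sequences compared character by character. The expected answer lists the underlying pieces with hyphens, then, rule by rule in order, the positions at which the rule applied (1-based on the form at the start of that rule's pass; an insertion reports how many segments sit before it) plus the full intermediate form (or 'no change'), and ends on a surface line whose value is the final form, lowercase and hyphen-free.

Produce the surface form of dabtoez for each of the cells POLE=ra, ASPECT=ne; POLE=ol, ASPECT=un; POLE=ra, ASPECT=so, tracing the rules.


cell POLE=ra, ASPECT=ne:
underlying: ep-dabtoez-l
1. p -> b, s -> z, t -> d / _ Z: fires at position(s) 2: ebdabtoezl
2. b -> p, d -> t, g -> k, v -> f, z -> s / _ #: no change
3. e -> o, i -> u / B C0 _: fires at position(s) 8: ebdabtoozl
surface: ebdabtoozl

cell POLE=ol, ASPECT=un:
underlying: ig-dabtoez-su
1. p -> b, s -> z, t -> d / _ Z: no change
2. b -> p, d -> t, g -> k, v -> f, z -> s / _ #: no change
3. e -> o, i -> u / B C0 _: fires at position(s) 8: igdabtoozsu
surface: igdabtoozsu

cell POLE=ra, ASPECT=so:
underlying: ep-dabtoez-z
1. p -> b, s -> z, t -> d / _ Z: fires at position(s) 2: ebdabtoezz
2. b -> p, d -> t, g -> k, v -> f, z -> s / _ #: fires at position(s) 10: ebdabtoezs
3. e -> o, i -> u / B C0 _: fires at position(s) 8: ebdabtoozs
surface: ebdabtoozs


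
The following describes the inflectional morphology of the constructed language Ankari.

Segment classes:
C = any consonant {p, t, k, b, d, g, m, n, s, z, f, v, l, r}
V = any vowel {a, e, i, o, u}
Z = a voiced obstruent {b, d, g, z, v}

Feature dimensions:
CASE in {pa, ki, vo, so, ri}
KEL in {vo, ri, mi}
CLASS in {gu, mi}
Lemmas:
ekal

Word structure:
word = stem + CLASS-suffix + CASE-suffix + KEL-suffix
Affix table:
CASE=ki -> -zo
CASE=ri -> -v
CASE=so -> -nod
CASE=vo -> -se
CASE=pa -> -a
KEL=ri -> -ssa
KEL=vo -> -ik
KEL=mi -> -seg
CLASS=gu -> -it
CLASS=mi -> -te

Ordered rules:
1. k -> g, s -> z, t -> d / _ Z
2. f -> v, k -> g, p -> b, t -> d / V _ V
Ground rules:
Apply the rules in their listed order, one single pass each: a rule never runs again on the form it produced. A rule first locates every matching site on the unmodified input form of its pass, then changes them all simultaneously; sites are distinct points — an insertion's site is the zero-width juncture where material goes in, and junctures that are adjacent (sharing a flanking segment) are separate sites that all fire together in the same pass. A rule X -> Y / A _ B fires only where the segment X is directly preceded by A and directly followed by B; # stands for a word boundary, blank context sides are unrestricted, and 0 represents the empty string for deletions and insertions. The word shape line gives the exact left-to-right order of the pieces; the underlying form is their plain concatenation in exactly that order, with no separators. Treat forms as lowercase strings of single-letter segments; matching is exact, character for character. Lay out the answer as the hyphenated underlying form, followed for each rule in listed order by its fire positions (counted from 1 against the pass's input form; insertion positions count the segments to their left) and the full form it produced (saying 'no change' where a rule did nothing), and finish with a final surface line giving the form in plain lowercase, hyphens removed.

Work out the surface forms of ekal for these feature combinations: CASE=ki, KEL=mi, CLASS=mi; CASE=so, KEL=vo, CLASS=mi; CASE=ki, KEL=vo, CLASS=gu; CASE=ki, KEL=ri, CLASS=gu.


cell CASE=ki, KEL=mi, CLASS=mi:
underlying: ekal-te-zo-seg
1. k -> g, s -> z, t -> d / _ Z: no change
2. f -> v, k -> g, p -> b, t -> d / V _ V: fires at position(s) 2: egaltezoseg
surface: egaltezoseg

cell CASE=so, KEL=vo, CLASS=mi:
underlying: ekal-te-nod-ik
1. k -> g, s -> z, t -> d / _ Z: no change
2. f -> v, k -> g, p -> b, t -> d / V _ V: fires at position(s) 2: egaltenodik
surface: egaltenodik

cell CASE=ki, KEL=vo, CLASS=gu:
underlying: ekal-it-zo-ik
1. k -> g, s -> z, t -> d / _ Z: fires at position(s) 6: ekalidzoik
2. f -> v, k -> g, p -> b, t -> d / V _ V: fires at position(s) 2: egalidzoik
surface: egalidzoik

cell CASE=ki, KEL=ri, CLASS=gu:
underlying: ekal-it-zo-ssa
1. k -> g, s -> z, t -> d / _ Z: fires at position(s) 6: ekalidzossa
2. f -> v, k -> g, p -> b, t -> d / V _ V: fires at position(s) 2: egalidzossa
surface: egalidzossa


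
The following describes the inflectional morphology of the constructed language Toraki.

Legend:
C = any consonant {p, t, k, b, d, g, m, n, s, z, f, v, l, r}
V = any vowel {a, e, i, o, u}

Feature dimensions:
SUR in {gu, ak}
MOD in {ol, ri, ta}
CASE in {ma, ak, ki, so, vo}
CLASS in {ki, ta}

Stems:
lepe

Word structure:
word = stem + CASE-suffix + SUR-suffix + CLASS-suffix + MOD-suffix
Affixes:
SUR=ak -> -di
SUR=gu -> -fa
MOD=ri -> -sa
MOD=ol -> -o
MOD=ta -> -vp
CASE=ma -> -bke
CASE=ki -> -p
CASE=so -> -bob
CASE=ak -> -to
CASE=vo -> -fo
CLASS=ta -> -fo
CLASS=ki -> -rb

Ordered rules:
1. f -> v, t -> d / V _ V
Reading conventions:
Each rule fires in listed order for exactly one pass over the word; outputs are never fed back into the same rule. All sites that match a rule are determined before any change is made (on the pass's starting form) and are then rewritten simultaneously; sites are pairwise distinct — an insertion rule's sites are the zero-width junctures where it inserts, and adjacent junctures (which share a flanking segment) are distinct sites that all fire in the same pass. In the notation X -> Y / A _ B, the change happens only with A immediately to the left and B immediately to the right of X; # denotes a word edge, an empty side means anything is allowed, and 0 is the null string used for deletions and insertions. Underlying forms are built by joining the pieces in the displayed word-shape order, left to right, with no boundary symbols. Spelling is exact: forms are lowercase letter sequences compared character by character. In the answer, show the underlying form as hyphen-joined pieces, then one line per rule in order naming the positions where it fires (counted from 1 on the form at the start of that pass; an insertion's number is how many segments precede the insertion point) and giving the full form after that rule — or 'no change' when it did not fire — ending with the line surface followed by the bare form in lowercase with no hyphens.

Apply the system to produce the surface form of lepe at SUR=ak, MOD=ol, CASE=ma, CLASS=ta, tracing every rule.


underlying: lepe-bke-di-fo-o
1. f -> v, t -> d / V _ V: fires at position(s) 10: lepebkedivoo
surface: lepebkedivoo


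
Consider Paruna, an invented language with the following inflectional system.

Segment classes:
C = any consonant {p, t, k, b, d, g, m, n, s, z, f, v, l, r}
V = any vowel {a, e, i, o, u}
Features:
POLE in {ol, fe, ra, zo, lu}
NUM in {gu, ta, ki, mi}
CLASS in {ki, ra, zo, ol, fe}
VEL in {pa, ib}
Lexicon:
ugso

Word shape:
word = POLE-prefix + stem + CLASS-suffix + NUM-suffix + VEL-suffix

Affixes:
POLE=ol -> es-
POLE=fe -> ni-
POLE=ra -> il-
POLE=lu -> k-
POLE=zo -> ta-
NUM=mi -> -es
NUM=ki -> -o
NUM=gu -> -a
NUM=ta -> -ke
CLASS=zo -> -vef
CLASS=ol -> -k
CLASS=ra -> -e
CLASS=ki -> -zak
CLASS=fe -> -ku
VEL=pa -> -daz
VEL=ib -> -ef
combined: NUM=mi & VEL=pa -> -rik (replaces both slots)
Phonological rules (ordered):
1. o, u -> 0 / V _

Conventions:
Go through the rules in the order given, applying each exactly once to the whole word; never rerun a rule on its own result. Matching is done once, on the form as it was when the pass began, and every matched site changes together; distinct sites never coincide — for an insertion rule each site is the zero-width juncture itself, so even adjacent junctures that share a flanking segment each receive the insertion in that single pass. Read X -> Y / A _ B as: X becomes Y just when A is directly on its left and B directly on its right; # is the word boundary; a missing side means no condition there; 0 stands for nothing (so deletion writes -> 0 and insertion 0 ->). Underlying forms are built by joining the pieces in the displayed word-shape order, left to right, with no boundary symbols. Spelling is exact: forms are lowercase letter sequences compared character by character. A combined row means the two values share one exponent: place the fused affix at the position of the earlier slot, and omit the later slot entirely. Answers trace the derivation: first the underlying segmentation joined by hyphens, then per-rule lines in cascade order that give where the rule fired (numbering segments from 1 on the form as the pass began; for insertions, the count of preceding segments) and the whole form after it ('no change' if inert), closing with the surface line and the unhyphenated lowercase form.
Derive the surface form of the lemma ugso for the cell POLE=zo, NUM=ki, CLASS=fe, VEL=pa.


underlying: ta-ugso-ku-o-daz
1. o, u -> 0 / V _: fires at position(s) 3, 9: tagsokudaz
surface: tagsokudaz


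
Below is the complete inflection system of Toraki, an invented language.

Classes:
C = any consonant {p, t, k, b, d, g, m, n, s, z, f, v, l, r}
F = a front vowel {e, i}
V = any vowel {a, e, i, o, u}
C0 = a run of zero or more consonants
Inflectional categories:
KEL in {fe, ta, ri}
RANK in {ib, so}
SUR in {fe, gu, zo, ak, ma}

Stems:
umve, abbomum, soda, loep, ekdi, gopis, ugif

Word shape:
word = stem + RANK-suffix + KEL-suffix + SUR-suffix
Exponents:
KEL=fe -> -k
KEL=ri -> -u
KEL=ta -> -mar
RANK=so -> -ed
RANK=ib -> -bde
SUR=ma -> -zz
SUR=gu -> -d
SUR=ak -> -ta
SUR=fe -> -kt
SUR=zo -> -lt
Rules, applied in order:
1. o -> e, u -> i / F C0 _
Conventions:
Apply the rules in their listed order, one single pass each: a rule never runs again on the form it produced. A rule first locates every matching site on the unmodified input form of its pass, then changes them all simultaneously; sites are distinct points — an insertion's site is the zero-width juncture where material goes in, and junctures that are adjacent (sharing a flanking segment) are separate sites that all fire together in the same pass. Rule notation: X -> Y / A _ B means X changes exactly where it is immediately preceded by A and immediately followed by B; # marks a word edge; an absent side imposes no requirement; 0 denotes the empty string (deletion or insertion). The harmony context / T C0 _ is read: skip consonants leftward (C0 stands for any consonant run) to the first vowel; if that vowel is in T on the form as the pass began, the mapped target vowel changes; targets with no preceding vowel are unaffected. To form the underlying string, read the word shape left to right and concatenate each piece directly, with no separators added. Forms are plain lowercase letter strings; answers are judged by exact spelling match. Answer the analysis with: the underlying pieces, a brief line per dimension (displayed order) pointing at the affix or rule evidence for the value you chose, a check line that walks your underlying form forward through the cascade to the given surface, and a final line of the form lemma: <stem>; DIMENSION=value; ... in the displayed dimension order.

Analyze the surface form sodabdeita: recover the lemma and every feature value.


underlying: soda-bde-u-ta
KEL=ri - signalled by the affix -u
RANK=ib - signalled by the affix -bde
SUR=ak - signalled by the affix -ta
check: sodabdeuta -> sodabdeita
lemma: soda; KEL=ri; RANK=ib; SUR=ak


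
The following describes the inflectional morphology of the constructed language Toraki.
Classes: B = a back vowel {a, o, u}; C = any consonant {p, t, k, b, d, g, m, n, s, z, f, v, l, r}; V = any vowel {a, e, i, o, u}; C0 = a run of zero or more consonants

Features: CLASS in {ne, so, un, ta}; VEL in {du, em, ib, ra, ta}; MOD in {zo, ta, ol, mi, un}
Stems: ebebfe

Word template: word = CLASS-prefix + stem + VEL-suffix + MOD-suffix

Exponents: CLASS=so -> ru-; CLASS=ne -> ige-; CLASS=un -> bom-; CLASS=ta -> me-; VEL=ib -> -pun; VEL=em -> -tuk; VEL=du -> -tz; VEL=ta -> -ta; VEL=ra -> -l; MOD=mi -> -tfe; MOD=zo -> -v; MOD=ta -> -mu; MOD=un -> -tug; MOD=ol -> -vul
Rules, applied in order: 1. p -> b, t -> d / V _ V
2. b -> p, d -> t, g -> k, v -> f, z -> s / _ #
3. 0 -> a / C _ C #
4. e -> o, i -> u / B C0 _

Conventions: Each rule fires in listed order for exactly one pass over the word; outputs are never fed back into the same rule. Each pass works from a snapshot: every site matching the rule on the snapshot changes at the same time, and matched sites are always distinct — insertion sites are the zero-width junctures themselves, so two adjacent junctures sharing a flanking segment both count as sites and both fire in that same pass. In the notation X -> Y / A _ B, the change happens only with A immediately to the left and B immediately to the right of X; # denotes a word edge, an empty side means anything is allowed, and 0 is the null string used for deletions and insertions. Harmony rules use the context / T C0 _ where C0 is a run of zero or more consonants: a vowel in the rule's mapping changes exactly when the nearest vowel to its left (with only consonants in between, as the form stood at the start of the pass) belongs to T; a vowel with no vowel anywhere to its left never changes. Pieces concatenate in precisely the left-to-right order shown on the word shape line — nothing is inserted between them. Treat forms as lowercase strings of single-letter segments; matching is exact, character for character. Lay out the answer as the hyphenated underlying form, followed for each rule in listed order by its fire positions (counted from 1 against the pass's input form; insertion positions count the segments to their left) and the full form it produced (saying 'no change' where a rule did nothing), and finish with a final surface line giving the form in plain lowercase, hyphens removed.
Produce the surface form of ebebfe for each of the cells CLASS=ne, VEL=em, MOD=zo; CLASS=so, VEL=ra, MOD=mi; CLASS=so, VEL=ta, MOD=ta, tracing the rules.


cell CLASS=ne, VEL=em, MOD=zo:
underlying: ige-ebebfe-tuk-v
1. p -> b, t -> d / V _ V: fires at position(s) 10: igeebebfedukv
2. b -> p, d -> t, g -> k, v -> f, z -> s / _ #: fires at position(s) 13: igeebebfedukf
3. 0 -> a / C _ C #: inserts after position(s) 12: igeebebfedukaf
4. e -> o, i -> u / B C0 _: no change
surface: igeebebfedukaf

cell CLASS=so, VEL=ra, MOD=mi:
underlying: ru-ebebfe-l-tfe
1. p -> b, t -> d / V _ V: no change
2. b -> p, d -> t, g -> k, v -> f, z -> s / _ #: no change
3. 0 -> a / C _ C #: no change
4. e -> o, i -> u / B C0 _: fires at position(s) 3: ruobebfeltfe
surface: ruobebfeltfe

cell CLASS=so, VEL=ta, MOD=ta:
underlying: ru-ebebfe-ta-mu
1. p -> b, t -> d / V _ V: fires at position(s) 9: ruebebfedamu
2. b -> p, d -> t, g -> k, v -> f, z -> s / _ #: no change
3. 0 -> a / C _ C #: no change
4. e -> o, i -> u / B C0 _: fires at position(s) 3: ruobebfedamu
surface: ruobebfedamu


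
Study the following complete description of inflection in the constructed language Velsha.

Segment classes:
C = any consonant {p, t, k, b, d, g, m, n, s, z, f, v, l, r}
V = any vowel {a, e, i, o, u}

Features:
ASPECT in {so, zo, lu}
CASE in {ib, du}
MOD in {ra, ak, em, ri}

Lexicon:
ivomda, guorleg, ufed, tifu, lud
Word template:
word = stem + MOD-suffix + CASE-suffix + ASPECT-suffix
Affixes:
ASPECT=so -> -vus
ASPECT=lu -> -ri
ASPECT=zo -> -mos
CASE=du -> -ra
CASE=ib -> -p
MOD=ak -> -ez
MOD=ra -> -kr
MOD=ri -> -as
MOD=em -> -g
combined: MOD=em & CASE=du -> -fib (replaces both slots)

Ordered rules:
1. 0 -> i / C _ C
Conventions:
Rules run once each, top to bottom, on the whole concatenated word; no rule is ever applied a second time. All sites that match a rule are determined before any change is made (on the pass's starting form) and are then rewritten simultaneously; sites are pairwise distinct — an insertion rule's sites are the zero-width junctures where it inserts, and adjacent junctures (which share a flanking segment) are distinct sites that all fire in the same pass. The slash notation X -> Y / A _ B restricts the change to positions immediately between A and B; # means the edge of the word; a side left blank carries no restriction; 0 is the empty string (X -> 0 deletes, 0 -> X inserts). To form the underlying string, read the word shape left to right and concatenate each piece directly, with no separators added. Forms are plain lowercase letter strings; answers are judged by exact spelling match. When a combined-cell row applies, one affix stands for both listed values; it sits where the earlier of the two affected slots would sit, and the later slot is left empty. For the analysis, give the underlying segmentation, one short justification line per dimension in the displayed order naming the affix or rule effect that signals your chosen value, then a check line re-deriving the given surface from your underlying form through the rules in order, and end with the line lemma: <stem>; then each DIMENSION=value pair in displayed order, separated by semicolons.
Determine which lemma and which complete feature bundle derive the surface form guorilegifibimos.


underlying: guorleg-fib-mos
ASPECT=zo - signalled by the affix -mos
CASE=du - signalled by the combined affix row
MOD=em - signalled by the combined affix row
check: guorlegfibmos -> guorilegifibimos
lemma: guorleg; ASPECT=zo; CASE=du; MOD=em


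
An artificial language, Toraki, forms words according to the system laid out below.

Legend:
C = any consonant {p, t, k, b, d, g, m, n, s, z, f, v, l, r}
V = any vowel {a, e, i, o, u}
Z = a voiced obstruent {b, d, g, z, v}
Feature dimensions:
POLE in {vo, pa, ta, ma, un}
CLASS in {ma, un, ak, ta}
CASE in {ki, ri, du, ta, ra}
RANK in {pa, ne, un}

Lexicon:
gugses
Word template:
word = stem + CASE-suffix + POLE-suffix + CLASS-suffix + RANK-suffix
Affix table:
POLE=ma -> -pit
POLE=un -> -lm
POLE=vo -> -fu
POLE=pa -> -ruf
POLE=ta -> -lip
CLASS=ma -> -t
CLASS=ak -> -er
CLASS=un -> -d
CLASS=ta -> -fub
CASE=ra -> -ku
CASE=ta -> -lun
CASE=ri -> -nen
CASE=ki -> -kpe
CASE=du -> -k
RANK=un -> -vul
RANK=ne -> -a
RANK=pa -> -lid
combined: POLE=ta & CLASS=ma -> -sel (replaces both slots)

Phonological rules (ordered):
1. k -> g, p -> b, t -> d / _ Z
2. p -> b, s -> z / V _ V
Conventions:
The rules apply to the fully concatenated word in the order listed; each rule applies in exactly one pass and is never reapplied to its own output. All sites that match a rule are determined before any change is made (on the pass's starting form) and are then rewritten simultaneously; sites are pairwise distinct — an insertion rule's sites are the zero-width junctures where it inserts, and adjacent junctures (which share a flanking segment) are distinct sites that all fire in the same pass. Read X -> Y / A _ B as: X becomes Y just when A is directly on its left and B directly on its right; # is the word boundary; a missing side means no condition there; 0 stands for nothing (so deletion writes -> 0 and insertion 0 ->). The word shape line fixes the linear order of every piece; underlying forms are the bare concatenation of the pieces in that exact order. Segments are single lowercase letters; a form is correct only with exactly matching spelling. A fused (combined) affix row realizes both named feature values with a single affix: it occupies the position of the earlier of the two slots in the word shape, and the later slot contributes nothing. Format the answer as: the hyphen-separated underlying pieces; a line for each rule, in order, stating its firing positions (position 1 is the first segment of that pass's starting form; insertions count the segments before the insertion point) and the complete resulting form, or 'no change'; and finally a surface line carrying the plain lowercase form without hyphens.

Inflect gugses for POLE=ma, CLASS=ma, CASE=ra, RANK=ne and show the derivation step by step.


underlying: gugses-ku-pit-t-a
1. k -> g, p -> b, t -> d / _ Z: no change
2. p -> b, s -> z / V _ V: fires at position(s) 9: gugseskubitta
surface: gugseskubitta


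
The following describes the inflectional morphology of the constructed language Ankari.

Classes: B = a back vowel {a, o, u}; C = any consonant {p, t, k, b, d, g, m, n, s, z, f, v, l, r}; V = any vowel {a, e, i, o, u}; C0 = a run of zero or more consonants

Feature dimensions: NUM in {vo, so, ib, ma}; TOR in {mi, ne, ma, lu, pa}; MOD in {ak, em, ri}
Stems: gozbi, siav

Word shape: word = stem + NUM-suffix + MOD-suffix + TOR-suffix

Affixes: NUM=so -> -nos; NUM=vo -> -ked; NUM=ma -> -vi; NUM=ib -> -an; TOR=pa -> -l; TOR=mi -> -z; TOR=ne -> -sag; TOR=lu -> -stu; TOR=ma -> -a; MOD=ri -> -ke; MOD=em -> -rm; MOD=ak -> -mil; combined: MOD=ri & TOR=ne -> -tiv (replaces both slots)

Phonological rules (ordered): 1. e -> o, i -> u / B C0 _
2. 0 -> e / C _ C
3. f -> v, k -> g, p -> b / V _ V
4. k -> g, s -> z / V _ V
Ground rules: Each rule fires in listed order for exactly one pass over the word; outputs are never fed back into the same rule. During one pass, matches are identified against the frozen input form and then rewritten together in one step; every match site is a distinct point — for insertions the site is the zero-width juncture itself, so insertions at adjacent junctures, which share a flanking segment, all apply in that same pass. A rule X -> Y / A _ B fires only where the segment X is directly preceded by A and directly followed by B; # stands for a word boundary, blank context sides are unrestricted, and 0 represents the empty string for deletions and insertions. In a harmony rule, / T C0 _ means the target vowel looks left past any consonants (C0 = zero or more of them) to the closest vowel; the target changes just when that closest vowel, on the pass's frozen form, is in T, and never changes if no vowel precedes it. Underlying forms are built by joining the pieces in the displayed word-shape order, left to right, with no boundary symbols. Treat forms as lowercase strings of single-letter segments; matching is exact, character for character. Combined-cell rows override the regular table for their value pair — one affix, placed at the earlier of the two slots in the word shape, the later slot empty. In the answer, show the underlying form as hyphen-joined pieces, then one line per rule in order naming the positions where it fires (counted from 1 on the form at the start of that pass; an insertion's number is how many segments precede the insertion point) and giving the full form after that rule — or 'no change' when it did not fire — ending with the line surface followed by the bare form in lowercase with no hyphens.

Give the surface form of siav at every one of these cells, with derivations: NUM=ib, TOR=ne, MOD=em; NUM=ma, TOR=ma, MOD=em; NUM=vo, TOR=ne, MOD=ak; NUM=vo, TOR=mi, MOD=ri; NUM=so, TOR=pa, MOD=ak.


cell NUM=ib, TOR=ne, MOD=em:
underlying: siav-an-rm-sag
1. e -> o, i -> u / B C0 _: no change
2. 0 -> e / C _ C: inserts after position(s) 6, 7, 8: siavaneremesag
3. f -> v, k -> g, p -> b / V _ V: no change
4. k -> g, s -> z / V _ V: fires at position(s) 12: siavaneremezag
surface: siavaneremezag

cell NUM=ma, TOR=ma, MOD=em:
underlying: siav-vi-rm-a
1. e -> o, i -> u / B C0 _: fires at position(s) 6: siavvurma
2. 0 -> e / C _ C: inserts after position(s) 4, 7: siavevurema
3. f -> v, k -> g, p -> b / V _ V: no change
4. k -> g, s -> z / V _ V: no change
surface: siavevurema

cell NUM=vo, TOR=ne, MOD=ak:
underlying: siav-ked-mil-sag
1. e -> o, i -> u / B C0 _: fires at position(s) 6: siavkodmilsag
2. 0 -> e / C _ C: inserts after position(s) 4, 7, 10: siavekodemilesag
3. f -> v, k -> g, p -> b / V _ V: fires at position(s) 6: siavegodemilesag
4. k -> g, s -> z / V _ V: fires at position(s) 14: siavegodemilezag
surface: siavegodemilezag

cell NUM=vo, TOR=mi, MOD=ri:
underlying: siav-ked-ke-z
1. e -> o, i -> u / B C0 _: fires at position(s) 6: siavkodkez
2. 0 -> e / C _ C: inserts after position(s) 4, 7: siavekodekez
3. f -> v, k -> g, p -> b / V _ V: fires at position(s) 6, 10: siavegodegez
4. k -> g, s -> z / V _ V: no change
surface: siavegodegez

cell NUM=so, TOR=pa, MOD=ak:
underlying: siav-nos-mil-l
1. e -> o, i -> u / B C0 _: fires at position(s) 9: siavnosmull
2. 0 -> e / C _ C: inserts after position(s) 4, 7, 10: siavenosemulel
3. f -> v, k -> g, p -> b / V _ V: no change
4. k -> g, s -> z / V _ V: fires at position(s) 8: siavenozemulel
surface: siavenozemulel
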